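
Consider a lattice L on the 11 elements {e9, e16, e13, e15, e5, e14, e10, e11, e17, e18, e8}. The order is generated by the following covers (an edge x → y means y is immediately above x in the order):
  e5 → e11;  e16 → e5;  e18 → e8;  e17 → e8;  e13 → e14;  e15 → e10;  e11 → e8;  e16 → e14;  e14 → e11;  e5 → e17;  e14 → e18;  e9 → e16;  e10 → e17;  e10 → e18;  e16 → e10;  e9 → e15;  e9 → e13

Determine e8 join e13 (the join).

Common upper bounds of {e8, e13}: e8.
The least among these is e8.

e8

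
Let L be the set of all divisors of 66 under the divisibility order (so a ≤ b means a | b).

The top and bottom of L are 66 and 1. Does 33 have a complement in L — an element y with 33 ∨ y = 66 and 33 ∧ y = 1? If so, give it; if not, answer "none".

Need y with 33 ∨ y = 66 and 33 ∧ y = 1.
Checking each element gives: 2.

2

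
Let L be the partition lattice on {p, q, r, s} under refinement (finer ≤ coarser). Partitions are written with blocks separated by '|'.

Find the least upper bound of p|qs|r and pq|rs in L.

Common upper bounds of {p|qs|r, pq|rs}: pqrs.
The least among these is pqrs.

pqrs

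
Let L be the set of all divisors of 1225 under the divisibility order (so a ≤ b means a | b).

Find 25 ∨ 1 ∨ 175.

175

Common upper bounds of {25, 1, 175}: 1225, 175.
The least among these is 175.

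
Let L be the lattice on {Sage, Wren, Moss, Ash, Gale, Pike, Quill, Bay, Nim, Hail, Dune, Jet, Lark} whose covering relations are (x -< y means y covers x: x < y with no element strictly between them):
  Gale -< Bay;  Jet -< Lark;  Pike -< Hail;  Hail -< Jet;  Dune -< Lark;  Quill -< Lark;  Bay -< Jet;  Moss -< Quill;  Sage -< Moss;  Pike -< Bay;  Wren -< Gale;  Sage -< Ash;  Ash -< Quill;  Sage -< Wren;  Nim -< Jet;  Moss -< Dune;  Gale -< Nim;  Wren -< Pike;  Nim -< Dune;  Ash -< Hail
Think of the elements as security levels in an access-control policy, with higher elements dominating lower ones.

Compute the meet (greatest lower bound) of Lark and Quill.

Common lower bounds of {Lark, Quill}: Ash, Moss, Quill, Sage.
The greatest among these is Quill.

Quill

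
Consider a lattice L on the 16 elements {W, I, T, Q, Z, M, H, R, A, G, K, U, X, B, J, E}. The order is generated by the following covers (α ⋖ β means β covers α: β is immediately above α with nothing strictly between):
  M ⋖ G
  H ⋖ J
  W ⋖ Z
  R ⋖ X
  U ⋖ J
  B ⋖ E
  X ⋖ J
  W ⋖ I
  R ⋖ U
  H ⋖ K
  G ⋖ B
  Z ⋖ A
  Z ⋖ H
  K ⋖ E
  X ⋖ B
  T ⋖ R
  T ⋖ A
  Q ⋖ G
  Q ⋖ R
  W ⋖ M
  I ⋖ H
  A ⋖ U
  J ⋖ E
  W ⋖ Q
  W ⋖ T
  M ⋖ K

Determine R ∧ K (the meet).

Common lower bounds of {R, K}: W.
The greatest among these is W.

W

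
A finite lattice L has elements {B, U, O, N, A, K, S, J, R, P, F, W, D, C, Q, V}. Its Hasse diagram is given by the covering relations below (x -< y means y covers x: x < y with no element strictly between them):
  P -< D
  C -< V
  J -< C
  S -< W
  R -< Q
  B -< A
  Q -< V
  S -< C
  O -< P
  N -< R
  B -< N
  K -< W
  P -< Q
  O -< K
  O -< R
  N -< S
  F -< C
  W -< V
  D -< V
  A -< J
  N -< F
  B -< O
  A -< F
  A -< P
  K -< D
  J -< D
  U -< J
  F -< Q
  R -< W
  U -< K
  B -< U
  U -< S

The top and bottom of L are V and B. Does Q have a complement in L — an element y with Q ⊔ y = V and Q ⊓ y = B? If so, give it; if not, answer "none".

Need y with Q ∨ y = V and Q ∧ y = B.
Checking each element gives: U.

U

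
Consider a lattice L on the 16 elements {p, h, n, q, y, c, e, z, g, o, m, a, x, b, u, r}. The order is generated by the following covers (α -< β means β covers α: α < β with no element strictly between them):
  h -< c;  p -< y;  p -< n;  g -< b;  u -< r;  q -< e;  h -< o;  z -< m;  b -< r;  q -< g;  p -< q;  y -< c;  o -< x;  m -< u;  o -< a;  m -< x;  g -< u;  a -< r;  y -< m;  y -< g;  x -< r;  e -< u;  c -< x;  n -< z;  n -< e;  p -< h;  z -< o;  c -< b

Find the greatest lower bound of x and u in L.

Common lower bounds of {x, u}: m, n, p, y, z.
The greatest among these is m.

m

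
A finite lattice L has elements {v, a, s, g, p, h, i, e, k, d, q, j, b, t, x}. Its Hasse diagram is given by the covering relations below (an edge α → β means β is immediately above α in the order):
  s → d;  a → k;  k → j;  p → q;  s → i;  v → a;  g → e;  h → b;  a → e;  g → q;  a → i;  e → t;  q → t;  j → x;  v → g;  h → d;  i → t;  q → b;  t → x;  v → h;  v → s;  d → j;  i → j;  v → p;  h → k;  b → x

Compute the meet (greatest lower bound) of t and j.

i

Common lower bounds of {t, j}: a, i, s, v.
The greatest among these is i.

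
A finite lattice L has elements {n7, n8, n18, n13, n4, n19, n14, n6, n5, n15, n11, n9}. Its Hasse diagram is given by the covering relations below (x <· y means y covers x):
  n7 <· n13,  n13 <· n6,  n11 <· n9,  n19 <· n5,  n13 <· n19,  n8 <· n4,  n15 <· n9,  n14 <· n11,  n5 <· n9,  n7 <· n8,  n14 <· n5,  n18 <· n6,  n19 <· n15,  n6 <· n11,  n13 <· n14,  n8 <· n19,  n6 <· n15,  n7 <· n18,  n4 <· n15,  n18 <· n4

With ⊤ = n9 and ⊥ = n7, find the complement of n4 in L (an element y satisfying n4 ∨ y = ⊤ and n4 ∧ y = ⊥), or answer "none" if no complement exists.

n14

Need y with n4 ∨ y = n9 and n4 ∧ y = n7.
Checking each element gives: n14.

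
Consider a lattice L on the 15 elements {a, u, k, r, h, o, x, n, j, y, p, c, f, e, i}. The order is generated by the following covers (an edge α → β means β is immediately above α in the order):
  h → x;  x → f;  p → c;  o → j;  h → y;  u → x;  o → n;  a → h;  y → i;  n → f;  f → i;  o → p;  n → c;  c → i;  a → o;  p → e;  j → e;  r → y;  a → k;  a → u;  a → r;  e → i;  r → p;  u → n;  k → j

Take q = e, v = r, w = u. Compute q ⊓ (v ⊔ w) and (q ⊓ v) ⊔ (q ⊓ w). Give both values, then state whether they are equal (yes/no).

p; r; no

v ⊔ w = c, so q ⊓ (v ⊔ w) = e ⊓ c = p.
q ⊓ v = r and q ⊓ w = a, so (q ⊓ v) ⊔ (q ⊓ w) = r ⊔ a = r.
Equal: no.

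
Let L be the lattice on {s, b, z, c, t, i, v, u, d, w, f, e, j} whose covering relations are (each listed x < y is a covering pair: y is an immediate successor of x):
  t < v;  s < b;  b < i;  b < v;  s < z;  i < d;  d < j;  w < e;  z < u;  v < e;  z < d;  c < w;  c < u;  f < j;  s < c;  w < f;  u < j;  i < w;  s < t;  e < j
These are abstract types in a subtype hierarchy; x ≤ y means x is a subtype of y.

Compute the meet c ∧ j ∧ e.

c

Common lower bounds of {c, j, e}: c, s.
The greatest among these is c.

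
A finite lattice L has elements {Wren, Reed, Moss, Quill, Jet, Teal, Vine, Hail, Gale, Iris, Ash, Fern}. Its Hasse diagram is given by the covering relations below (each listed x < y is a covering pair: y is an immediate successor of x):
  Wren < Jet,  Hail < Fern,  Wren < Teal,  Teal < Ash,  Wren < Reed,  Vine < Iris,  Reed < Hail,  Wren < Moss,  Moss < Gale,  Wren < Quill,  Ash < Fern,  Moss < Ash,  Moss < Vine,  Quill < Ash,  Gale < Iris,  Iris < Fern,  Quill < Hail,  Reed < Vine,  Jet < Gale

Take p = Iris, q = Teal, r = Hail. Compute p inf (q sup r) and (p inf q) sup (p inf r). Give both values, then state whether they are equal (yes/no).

Iris; Reed; no

q sup r = Fern, so p inf (q sup r) = Iris inf Fern = Iris.
p inf q = Wren and p inf r = Reed, so (p inf q) sup (p inf r) = Wren sup Reed = Reed.
Equal: no.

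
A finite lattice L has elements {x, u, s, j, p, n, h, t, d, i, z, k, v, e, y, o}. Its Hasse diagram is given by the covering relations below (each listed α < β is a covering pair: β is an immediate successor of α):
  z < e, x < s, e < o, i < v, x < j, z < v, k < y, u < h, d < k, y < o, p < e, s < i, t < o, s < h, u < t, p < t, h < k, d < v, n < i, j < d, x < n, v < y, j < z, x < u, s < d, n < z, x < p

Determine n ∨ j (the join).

Common upper bounds of {n, j}: e, o, v, y, z.
The least among these is z.

z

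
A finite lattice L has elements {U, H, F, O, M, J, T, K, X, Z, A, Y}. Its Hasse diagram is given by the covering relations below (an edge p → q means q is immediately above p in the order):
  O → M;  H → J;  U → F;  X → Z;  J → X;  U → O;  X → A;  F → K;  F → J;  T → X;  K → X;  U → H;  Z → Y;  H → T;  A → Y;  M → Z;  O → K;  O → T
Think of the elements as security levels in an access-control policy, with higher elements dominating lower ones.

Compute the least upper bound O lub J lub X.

Common upper bounds of {O, J, X}: A, X, Y, Z.
The least among these is X.

X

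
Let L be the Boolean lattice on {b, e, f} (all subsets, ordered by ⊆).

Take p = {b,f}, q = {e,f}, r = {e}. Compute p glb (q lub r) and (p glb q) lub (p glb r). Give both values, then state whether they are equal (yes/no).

q lub r = {e,f}, so p glb (q lub r) = {b,f} glb {e,f} = {f}.
p glb q = {f} and p glb r = {}, so (p glb q) lub (p glb r) = {f} lub {} = {f}.
Equal: yes.

{f}; {f}; yes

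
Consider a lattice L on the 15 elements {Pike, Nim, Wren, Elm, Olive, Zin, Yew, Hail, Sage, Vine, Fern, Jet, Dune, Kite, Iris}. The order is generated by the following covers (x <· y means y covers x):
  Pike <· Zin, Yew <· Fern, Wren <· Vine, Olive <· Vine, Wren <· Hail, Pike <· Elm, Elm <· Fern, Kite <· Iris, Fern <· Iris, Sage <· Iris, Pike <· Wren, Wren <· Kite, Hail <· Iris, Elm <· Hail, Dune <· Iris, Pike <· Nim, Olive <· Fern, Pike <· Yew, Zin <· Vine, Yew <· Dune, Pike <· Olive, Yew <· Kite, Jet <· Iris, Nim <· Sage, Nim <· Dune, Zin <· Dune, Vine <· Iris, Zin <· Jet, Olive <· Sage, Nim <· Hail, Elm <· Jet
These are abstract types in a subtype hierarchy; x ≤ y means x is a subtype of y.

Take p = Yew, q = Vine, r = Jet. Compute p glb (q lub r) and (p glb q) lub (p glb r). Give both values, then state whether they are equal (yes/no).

Yew; Pike; no

q lub r = Iris, so p glb (q lub r) = Yew glb Iris = Yew.
p glb q = Pike and p glb r = Pike, so (p glb q) lub (p glb r) = Pike lub Pike = Pike.
Equal: no.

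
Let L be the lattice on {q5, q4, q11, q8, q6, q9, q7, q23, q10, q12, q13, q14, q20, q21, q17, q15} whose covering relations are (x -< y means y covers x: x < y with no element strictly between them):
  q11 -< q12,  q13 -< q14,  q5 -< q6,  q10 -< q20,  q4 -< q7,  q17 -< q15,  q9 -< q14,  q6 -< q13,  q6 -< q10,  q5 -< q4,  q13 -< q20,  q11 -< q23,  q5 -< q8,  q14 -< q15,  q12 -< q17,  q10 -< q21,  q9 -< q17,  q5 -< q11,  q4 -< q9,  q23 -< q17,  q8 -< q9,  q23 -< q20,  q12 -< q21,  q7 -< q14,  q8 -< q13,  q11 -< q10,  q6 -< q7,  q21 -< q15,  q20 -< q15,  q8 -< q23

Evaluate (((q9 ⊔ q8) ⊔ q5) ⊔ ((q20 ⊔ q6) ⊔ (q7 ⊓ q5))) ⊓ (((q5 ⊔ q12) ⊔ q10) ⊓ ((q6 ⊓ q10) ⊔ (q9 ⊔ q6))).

q9 ∨ q8 = q9
q9 ∨ q5 = q9
q20 ∨ q6 = q20
q7 ∧ q5 = q5
q20 ∨ q5 = q20
q9 ∨ q20 = q15
q5 ∨ q12 = q12
q12 ∨ q10 = q21
q6 ∧ q10 = q6
q9 ∨ q6 = q14
q6 ∨ q14 = q14
q21 ∧ q14 = q6
q15 ∧ q6 = q6

q6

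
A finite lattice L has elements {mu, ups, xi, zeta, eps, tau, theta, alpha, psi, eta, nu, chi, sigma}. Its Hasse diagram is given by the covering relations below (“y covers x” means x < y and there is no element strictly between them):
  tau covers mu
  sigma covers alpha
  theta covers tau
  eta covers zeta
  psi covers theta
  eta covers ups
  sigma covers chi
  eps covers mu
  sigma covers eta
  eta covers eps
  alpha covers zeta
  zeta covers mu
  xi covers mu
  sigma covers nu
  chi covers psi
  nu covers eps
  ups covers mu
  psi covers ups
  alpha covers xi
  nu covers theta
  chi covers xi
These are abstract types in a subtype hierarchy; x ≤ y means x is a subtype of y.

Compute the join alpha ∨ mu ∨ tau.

Common upper bounds of {alpha, mu, tau}: sigma.
The least among these is sigma.

sigma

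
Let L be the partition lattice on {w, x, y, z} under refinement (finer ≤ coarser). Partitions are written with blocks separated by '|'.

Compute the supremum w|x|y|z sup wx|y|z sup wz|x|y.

wxz|y

The join of w|x|y|z, wx|y|z, wz|x|y merges any blocks that overlap across the partitions, giving wxz|y.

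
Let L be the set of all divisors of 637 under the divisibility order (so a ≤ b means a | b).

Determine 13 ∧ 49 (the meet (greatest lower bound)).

Common lower bounds of {13, 49}: 1.
The greatest among these is 1.

1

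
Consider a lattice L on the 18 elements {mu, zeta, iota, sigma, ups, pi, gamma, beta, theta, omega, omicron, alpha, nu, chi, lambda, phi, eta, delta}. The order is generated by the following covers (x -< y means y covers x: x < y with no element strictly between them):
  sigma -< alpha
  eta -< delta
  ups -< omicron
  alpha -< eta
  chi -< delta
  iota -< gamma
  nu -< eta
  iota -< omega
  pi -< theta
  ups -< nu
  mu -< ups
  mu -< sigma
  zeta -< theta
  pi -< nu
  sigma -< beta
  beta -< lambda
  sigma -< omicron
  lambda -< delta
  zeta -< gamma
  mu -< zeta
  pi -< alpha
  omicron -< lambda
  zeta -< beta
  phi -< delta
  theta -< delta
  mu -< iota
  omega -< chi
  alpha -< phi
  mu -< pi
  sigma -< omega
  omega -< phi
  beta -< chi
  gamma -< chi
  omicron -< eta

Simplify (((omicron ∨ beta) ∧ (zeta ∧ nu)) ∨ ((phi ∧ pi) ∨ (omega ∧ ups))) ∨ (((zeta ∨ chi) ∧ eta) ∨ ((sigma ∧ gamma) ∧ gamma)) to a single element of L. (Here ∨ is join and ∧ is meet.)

omicron ∨ beta = lambda
zeta ∧ nu = mu
lambda ∧ mu = mu
phi ∧ pi = pi
omega ∧ ups = mu
pi ∨ mu = pi
mu ∨ pi = pi
zeta ∨ chi = chi
chi ∧ eta = sigma
sigma ∧ gamma = mu
mu ∧ gamma = mu
sigma ∨ mu = sigma
pi ∨ sigma = alpha

alpha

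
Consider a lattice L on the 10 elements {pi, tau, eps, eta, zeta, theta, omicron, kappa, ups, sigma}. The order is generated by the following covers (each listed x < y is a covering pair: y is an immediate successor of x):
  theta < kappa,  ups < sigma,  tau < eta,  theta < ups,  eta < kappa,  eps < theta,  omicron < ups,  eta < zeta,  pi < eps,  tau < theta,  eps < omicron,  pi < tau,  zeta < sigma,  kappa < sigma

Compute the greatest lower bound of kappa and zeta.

eta

Common lower bounds of {kappa, zeta}: eta, pi, tau.
The greatest among these is eta.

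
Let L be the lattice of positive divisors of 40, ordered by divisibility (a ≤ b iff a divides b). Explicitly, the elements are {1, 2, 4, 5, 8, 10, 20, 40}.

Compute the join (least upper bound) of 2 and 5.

10

In the divisibility order, the join is the least common multiple: lcm(2, 5) = 10.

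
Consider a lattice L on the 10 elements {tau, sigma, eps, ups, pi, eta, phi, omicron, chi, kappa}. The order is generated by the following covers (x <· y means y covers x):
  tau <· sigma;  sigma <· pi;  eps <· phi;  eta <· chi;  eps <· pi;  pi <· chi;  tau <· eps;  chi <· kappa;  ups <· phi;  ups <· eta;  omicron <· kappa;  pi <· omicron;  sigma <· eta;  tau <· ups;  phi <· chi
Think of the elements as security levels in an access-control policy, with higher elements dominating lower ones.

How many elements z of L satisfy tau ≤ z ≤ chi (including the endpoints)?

The interval [tau, chi] = {chi, eps, eta, phi, pi, sigma, tau, ups}, which has 8 elements.

8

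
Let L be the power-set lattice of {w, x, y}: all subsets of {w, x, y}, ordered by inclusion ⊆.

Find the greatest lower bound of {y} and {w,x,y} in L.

Under ⊆, meet is intersection: {y} ∩ {w,x,y} = {y}.

{y}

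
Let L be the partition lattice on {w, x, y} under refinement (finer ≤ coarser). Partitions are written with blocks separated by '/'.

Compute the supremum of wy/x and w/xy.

Common upper bounds of {wy/x, w/xy}: wxy.
The least among these is wxy.

wxy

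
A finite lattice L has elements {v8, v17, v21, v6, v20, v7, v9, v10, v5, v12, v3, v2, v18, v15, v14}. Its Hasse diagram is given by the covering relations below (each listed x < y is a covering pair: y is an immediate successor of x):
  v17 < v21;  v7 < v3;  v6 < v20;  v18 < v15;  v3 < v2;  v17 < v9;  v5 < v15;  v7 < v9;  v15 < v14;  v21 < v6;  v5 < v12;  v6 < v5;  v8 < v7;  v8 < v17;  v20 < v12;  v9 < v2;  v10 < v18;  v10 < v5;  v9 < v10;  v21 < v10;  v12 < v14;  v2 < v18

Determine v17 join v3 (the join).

Common upper bounds of {v17, v3}: v14, v15, v18, v2.
The least among these is v2.

v2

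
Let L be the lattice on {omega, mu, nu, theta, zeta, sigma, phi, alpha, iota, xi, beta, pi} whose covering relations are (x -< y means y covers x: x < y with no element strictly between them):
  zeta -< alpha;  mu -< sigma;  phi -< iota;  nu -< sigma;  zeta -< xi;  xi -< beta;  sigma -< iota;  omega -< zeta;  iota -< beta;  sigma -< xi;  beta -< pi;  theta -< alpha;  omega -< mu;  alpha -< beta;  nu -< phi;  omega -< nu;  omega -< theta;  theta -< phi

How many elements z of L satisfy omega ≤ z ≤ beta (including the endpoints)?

11

The interval [omega, beta] = {alpha, beta, iota, mu, nu, omega, phi, sigma, theta, xi, zeta}, which has 11 elements.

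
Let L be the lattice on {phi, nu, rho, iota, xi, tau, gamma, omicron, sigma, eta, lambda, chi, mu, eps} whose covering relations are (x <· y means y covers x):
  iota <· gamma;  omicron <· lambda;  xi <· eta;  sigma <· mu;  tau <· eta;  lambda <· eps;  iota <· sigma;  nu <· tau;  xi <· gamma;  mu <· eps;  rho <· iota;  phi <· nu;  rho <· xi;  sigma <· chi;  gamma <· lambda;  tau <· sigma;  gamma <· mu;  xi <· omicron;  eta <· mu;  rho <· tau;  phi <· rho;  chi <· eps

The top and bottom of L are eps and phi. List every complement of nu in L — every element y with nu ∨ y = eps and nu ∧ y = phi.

lambda, omicron

Need y with nu ∨ y = eps and nu ∧ y = phi.
Checking each element gives: lambda, omicron.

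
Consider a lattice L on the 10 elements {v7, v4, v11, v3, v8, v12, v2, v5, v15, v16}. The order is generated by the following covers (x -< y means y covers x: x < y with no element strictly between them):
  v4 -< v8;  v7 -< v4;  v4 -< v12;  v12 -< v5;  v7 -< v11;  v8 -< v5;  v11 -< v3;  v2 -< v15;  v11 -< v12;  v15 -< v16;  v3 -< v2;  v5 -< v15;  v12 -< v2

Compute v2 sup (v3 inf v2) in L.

v3 ∧ v2 = v3
v2 ∨ v3 = v2

v2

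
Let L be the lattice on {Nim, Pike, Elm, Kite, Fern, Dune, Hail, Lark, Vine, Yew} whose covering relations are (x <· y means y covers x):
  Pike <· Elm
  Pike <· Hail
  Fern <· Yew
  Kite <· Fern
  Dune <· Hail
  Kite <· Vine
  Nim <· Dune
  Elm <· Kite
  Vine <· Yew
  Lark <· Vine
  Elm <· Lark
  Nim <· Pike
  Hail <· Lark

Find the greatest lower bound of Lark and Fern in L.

Common lower bounds of {Lark, Fern}: Elm, Nim, Pike.
The greatest among these is Elm.

Elm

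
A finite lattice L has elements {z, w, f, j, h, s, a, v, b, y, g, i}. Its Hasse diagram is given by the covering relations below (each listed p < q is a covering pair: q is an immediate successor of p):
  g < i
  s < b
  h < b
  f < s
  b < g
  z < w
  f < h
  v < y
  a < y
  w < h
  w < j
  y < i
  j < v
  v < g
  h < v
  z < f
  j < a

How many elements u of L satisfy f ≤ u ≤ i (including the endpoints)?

8

The interval [f, i] = {b, f, g, h, i, s, v, y}, which has 8 elements.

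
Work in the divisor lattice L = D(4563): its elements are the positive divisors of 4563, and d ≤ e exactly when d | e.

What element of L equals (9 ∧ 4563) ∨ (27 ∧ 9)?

9 ∧ 4563 = 9
27 ∧ 9 = 9
9 ∨ 9 = 9

9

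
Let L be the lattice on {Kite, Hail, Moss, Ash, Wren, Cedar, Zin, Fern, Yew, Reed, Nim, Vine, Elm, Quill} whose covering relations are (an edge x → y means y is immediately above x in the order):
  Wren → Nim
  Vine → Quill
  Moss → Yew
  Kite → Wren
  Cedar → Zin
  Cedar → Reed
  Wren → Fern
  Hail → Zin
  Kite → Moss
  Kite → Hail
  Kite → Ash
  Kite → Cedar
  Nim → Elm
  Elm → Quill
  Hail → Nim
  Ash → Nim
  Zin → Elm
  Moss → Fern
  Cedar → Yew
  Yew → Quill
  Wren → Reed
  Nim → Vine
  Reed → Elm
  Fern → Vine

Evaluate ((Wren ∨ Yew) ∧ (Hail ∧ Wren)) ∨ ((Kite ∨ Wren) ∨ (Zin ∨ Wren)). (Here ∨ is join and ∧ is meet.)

Elm

Wren ∨ Yew = Quill
Hail ∧ Wren = Kite
Quill ∧ Kite = Kite
Kite ∨ Wren = Wren
Zin ∨ Wren = Elm
Wren ∨ Elm = Elm
Kite ∨ Elm = Elm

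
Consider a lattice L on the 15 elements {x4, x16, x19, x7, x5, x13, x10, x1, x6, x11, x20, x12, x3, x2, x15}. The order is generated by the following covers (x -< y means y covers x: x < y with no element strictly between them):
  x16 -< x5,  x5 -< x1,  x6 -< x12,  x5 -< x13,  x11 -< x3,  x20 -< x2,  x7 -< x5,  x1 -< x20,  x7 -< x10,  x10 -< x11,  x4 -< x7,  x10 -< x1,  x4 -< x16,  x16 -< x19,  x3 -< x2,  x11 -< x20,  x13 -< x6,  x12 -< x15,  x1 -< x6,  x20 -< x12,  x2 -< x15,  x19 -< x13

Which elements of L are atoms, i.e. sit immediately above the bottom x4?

The atoms are exactly the elements that cover x4: x16, x7.

x16, x7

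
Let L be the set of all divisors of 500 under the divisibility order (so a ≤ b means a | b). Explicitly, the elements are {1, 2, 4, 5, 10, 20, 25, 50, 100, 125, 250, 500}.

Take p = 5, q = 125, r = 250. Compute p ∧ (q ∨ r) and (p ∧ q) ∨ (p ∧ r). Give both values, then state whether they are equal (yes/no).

5; 5; yes

q ∨ r = 250, so p ∧ (q ∨ r) = 5 ∧ 250 = 5.
p ∧ q = 5 and p ∧ r = 5, so (p ∧ q) ∨ (p ∧ r) = 5 ∨ 5 = 5.
Equal: yes.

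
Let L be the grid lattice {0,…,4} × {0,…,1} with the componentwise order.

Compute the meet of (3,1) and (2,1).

Common lower bounds of {(3,1), (2,1)}: (0,0), (0,1), (1,0), (1,1), (2,0), (2,1).
The greatest among these is (2,1).

(2,1)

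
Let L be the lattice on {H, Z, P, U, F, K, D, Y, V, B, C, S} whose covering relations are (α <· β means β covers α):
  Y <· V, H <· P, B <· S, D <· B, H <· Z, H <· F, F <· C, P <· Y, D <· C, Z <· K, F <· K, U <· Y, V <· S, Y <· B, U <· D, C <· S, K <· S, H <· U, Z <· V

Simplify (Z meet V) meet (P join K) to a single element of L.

Z

Z ∧ V = Z
P ∨ K = S
Z ∧ S = Z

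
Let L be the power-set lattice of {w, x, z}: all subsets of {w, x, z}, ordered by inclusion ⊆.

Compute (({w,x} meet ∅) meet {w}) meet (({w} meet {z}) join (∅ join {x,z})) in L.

{w,x} ∧ ∅ = ∅
∅ ∧ {w} = ∅
{w} ∧ {z} = ∅
∅ ∨ {x,z} = {x,z}
∅ ∨ {x,z} = {x,z}
∅ ∧ {x,z} = ∅

∅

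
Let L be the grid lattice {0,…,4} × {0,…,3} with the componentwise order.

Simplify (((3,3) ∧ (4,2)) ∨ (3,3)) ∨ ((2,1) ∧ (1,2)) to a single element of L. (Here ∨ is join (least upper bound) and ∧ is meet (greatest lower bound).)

(3,3) ∧ (4,2) = (3,2)
(3,2) ∨ (3,3) = (3,3)
(2,1) ∧ (1,2) = (1,1)
(3,3) ∨ (1,1) = (3,3)

(3,3)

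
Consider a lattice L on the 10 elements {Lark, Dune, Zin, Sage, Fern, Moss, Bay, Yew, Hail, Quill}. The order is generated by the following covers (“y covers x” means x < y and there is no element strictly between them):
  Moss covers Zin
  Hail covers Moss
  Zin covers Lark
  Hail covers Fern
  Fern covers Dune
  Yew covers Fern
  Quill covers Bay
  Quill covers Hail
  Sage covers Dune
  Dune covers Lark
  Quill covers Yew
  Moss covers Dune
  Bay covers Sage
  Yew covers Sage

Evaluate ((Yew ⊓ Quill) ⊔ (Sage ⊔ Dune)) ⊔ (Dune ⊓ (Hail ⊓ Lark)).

Yew ∧ Quill = Yew
Sage ∨ Dune = Sage
Yew ∨ Sage = Yew
Hail ∧ Lark = Lark
Dune ∧ Lark = Lark
Yew ∨ Lark = Yew

Yew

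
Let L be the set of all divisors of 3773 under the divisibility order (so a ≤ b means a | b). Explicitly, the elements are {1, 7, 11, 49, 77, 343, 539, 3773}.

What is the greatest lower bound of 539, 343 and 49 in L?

Common lower bounds of {539, 343, 49}: 1, 49, 7.
The greatest among these is 49.

49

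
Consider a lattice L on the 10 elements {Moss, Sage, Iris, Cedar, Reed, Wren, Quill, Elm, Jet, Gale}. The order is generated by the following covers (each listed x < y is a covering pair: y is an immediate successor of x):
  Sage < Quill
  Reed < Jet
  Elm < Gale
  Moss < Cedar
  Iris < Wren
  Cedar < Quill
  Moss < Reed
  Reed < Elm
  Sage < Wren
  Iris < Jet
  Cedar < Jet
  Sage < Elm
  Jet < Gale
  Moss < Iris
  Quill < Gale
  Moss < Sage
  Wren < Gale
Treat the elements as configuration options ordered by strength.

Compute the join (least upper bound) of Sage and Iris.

Common upper bounds of {Sage, Iris}: Gale, Wren.
The least among these is Wren.

Wren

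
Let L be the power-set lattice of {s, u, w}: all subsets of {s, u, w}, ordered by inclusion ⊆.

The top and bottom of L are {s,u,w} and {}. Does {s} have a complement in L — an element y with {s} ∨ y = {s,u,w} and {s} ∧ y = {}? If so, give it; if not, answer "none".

Need y with {s} ∨ y = {s,u,w} and {s} ∧ y = {}.
Checking each element gives: {u,w}.

{u,w}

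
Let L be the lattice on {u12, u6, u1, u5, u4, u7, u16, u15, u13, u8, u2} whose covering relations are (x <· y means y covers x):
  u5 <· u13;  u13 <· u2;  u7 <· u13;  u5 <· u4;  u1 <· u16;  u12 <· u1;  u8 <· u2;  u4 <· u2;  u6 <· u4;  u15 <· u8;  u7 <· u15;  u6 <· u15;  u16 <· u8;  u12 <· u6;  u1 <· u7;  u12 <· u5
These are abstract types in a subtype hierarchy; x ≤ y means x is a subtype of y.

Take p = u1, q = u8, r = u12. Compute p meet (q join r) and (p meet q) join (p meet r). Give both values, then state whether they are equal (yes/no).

u1; u1; yes

q join r = u8, so p meet (q join r) = u1 meet u8 = u1.
p meet q = u1 and p meet r = u12, so (p meet q) join (p meet r) = u1 join u12 = u1.
Equal: yes.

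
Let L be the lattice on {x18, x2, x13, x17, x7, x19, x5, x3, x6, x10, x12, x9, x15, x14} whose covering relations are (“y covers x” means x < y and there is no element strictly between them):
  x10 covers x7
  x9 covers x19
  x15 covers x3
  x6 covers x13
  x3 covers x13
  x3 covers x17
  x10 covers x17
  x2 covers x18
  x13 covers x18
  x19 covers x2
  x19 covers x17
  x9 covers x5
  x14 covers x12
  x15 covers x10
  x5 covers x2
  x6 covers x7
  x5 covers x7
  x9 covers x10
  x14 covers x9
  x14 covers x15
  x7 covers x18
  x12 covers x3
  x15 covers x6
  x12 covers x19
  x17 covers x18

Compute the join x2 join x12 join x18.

Common upper bounds of {x2, x12, x18}: x12, x14.
The least among these is x12.

x12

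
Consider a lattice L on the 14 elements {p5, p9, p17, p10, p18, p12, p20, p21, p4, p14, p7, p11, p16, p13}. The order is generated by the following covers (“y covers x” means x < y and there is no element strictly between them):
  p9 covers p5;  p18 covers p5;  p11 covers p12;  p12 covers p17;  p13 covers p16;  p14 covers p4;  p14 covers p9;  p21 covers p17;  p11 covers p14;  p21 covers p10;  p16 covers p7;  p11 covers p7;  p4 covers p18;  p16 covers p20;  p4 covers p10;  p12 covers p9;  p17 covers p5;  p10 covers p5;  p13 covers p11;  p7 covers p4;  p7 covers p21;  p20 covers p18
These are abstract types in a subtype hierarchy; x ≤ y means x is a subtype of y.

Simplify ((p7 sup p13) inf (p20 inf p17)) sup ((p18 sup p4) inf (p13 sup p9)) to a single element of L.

p4

p7 ∨ p13 = p13
p20 ∧ p17 = p5
p13 ∧ p5 = p5
p18 ∨ p4 = p4
p13 ∨ p9 = p13
p4 ∧ p13 = p4
p5 ∨ p4 = p4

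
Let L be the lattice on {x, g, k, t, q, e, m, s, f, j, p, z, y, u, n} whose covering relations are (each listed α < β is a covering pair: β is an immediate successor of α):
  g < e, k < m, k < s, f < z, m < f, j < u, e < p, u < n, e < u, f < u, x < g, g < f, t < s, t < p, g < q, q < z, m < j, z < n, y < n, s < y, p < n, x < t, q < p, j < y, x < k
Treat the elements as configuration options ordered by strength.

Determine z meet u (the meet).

Common lower bounds of {z, u}: f, g, k, m, x.
The greatest among these is f.

f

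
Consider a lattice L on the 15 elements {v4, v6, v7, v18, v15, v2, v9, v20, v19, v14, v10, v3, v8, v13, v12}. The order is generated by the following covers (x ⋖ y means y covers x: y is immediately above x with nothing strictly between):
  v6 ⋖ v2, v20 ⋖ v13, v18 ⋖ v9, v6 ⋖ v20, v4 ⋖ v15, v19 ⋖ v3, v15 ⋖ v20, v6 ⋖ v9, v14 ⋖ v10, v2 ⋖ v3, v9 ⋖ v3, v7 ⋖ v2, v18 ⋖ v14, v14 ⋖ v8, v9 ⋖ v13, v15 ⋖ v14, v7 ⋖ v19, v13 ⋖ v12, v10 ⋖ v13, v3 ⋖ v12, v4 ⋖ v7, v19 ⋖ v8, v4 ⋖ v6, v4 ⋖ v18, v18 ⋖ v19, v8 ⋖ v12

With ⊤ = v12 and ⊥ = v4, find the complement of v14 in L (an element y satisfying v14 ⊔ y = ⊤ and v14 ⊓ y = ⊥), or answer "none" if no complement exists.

Need y with v14 ∨ y = v12 and v14 ∧ y = v4.
Checking each element gives: v2.

v2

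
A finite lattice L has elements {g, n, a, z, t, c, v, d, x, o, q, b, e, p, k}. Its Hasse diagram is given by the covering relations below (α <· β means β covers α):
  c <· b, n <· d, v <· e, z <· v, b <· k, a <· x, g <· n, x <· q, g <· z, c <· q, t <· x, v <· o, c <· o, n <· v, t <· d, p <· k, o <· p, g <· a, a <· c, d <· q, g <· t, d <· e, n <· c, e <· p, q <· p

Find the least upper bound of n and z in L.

Common upper bounds of {n, z}: e, k, o, p, v.
The least among these is v.

v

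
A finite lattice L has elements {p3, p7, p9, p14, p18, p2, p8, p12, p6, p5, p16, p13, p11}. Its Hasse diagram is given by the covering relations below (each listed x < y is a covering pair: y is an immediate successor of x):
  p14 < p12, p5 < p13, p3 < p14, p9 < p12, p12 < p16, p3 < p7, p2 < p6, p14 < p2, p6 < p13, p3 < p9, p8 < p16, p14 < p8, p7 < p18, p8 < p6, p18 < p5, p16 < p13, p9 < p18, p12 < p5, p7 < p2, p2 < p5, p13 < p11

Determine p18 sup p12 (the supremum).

p5

Common upper bounds of {p18, p12}: p11, p13, p5.
The least among these is p5.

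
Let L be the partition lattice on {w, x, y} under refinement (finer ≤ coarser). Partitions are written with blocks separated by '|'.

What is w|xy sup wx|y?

wxy

Common upper bounds of {w|xy, wx|y}: wxy.
The least among these is wxy.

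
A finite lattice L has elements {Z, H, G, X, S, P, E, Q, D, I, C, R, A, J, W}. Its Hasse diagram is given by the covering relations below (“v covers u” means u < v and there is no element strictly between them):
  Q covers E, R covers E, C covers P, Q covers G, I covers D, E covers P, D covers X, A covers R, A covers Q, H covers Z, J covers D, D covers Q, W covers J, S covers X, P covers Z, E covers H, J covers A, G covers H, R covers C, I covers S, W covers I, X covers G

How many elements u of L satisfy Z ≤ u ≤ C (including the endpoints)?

The interval [Z, C] = {C, P, Z}, which has 3 elements.

3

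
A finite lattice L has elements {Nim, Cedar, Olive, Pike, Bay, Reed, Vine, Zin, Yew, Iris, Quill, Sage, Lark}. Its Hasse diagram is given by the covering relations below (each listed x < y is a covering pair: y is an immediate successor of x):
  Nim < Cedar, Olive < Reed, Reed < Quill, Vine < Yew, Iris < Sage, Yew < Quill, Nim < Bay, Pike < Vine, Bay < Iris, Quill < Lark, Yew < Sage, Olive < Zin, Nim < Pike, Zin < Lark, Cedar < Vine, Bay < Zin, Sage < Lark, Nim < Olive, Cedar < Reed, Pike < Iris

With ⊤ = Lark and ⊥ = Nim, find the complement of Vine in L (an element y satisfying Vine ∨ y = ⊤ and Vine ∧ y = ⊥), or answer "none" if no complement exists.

Zin

Need y with Vine ∨ y = Lark and Vine ∧ y = Nim.
Checking each element gives: Zin.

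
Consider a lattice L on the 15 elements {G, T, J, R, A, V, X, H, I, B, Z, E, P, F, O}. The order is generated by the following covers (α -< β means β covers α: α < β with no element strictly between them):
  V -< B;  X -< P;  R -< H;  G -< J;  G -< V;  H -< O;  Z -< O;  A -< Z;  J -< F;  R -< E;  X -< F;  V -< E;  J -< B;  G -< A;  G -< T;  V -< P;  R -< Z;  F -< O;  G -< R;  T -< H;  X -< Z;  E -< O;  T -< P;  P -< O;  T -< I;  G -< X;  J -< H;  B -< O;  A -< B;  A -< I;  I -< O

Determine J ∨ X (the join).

Common upper bounds of {J, X}: F, O.
The least among these is F.

F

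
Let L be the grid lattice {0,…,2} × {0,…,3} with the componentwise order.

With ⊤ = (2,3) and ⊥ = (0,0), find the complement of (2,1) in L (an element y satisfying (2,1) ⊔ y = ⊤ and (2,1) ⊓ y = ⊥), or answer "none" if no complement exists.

none

For every candidate y, either (2,1) ∨ y ≠ (2,3) or (2,1) ∧ y ≠ (0,0); no complement exists.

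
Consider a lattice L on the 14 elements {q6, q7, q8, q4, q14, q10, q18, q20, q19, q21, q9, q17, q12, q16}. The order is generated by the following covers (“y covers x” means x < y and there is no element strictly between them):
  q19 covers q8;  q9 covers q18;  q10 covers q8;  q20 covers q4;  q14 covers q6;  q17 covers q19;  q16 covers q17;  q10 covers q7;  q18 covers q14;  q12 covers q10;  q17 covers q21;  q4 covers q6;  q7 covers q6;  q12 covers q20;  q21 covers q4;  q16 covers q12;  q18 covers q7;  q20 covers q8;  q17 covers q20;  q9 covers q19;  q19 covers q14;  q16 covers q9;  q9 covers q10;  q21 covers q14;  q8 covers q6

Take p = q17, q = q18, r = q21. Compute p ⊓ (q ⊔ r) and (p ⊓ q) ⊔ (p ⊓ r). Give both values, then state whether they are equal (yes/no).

q17; q21; no

q ⊔ r = q16, so p ⊓ (q ⊔ r) = q17 ⊓ q16 = q17.
p ⊓ q = q14 and p ⊓ r = q21, so (p ⊓ q) ⊔ (p ⊓ r) = q14 ⊔ q21 = q21.
Equal: no.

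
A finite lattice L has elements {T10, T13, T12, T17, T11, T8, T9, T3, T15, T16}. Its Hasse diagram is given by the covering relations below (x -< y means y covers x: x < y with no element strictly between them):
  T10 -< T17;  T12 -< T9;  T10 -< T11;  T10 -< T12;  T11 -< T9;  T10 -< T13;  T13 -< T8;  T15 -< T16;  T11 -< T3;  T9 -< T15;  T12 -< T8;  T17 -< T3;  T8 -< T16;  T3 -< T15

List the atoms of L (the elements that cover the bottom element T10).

T11, T12, T13, T17

The atoms are exactly the elements that cover T10: T11, T12, T13, T17.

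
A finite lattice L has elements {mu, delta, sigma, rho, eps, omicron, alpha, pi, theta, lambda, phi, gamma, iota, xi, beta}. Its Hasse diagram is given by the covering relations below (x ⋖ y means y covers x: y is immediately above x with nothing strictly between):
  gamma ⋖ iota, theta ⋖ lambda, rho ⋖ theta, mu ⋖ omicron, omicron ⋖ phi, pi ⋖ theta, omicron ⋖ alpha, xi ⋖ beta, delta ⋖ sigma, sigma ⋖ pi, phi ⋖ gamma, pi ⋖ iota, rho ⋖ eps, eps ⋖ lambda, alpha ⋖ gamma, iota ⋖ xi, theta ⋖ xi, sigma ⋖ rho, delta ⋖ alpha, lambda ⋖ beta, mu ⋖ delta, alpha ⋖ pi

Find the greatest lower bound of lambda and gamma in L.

Common lower bounds of {lambda, gamma}: alpha, delta, mu, omicron.
The greatest among these is alpha.

alpha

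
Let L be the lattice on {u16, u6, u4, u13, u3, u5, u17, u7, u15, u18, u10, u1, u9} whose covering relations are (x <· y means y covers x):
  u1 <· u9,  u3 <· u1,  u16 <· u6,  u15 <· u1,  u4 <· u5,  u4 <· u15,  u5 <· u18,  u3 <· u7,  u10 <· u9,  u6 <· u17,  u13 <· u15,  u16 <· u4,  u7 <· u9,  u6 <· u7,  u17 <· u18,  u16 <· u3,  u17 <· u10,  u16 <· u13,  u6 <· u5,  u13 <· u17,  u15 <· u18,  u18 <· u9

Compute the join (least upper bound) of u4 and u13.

Common upper bounds of {u4, u13}: u1, u15, u18, u9.
The least among these is u15.

u15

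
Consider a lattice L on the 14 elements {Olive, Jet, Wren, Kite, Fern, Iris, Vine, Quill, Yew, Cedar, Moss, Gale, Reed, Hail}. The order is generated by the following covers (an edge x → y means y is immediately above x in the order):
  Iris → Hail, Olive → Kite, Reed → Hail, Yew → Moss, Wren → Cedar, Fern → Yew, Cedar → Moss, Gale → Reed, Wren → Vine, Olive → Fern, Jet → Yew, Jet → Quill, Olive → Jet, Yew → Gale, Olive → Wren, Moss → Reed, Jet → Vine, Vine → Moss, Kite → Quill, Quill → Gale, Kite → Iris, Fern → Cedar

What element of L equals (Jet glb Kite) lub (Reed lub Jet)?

Reed

Jet ∧ Kite = Olive
Reed ∨ Jet = Reed
Olive ∨ Reed = Reed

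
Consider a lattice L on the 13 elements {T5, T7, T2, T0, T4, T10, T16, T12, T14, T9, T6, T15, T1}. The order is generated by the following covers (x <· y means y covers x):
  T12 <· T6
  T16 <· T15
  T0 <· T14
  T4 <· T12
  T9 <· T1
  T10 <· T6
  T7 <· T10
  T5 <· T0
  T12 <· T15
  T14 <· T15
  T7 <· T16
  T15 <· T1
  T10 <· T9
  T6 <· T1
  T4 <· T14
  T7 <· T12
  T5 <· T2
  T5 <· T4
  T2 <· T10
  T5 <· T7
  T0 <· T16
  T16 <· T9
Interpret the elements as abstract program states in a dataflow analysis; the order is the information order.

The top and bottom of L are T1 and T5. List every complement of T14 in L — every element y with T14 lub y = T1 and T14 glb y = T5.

Need y with T14 ∨ y = T1 and T14 ∧ y = T5.
Checking each element gives: T10, T2.

T10, T2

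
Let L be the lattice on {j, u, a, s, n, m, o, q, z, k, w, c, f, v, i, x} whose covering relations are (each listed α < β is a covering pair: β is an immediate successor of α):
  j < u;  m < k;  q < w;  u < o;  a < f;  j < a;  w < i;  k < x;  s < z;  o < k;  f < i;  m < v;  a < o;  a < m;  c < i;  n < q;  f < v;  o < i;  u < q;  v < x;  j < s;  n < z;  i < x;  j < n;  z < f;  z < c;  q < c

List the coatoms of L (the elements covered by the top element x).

i, k, v

The coatoms are exactly the elements covered by x: i, k, v.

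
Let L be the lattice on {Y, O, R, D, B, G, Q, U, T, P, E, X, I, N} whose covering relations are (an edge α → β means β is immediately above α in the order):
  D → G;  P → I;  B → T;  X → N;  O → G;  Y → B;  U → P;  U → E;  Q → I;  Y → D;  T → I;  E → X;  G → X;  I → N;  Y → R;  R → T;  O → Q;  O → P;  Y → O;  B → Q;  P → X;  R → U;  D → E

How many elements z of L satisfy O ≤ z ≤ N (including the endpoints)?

7

The interval [O, N] = {G, I, N, O, P, Q, X}, which has 7 elements.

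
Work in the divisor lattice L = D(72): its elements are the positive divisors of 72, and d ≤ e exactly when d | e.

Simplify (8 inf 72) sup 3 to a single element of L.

8 ∧ 72 = 8
8 ∨ 3 = 24

24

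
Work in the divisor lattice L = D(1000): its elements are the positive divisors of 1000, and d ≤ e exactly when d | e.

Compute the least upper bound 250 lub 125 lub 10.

250

Common upper bounds of {250, 125, 10}: 1000, 250, 500.
The least among these is 250.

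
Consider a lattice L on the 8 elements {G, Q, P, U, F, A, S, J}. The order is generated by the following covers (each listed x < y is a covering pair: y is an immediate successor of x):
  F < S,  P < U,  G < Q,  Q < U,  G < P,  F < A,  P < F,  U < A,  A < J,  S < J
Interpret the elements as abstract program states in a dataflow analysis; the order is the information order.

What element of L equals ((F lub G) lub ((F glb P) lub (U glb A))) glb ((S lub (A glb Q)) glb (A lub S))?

A

F ∨ G = F
F ∧ P = P
U ∧ A = U
P ∨ U = U
F ∨ U = A
A ∧ Q = Q
S ∨ Q = J
A ∨ S = J
J ∧ J = J
A ∧ J = A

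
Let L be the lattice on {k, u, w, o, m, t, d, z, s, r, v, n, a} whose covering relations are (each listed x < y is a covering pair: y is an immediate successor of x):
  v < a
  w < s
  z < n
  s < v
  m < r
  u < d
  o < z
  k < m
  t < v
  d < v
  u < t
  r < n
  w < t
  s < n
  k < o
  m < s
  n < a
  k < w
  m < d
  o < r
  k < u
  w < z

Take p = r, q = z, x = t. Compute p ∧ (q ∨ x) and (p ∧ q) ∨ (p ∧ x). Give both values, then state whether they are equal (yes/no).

r; o; no

q ∨ x = a, so p ∧ (q ∨ x) = r ∧ a = r.
p ∧ q = o and p ∧ x = k, so (p ∧ q) ∨ (p ∧ x) = o ∨ k = o.
Equal: no.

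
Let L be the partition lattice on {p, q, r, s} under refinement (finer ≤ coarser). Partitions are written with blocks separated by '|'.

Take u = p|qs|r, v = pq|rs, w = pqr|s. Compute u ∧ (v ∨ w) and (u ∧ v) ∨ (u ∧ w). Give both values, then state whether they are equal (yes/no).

p|qs|r; p|q|r|s; no

v ∨ w = pqrs, so u ∧ (v ∨ w) = p|qs|r ∧ pqrs = p|qs|r.
u ∧ v = p|q|r|s and u ∧ w = p|q|r|s, so (u ∧ v) ∨ (u ∧ w) = p|q|r|s ∨ p|q|r|s = p|q|r|s.
Equal: no.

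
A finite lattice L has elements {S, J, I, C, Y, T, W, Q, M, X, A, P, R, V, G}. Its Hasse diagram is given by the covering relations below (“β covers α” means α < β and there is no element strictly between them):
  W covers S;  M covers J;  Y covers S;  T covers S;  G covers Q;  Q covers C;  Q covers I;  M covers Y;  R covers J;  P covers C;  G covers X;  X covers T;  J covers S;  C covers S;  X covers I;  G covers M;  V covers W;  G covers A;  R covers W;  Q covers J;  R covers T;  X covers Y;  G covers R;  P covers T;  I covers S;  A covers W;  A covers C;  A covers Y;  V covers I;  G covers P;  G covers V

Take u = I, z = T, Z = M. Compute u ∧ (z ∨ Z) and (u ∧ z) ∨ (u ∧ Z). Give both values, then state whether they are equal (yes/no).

z ∨ Z = G, so u ∧ (z ∨ Z) = I ∧ G = I.
u ∧ z = S and u ∧ Z = S, so (u ∧ z) ∨ (u ∧ Z) = S ∨ S = S.
Equal: no.

I; S; no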